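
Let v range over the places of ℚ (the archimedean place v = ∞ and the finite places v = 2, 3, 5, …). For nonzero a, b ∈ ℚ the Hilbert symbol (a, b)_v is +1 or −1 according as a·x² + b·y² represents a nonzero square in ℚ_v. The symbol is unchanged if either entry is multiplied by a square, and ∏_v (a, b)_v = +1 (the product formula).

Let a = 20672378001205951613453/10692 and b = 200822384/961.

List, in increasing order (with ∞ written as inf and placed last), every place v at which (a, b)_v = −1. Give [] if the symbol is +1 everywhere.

Mod squares: a ≡ 1803549, b ≡ 256151. Check v ∈ {∞, 2, 3, 7, 11, 23, 31, 37, 41, 43}.
v=7: a=7^10·(≡5), b=7^3·(≡4) mod 7; (5|7)=-1, (4|7)=+1; (−1)^{10·3·3}·(-1)^3·(+1)^10 = -1.
v=∞: 1803549 > 0 and 256151 > 0  ⇒  (a,b)_∞ = +1.
v=2: v_2(a)=-2, v_2(b)=4; units ≡ 5, 7 (mod 8); ε·ε+αω+βω = 0·1+-2·0+4·1 ≡ 0  ⇒  (a,b)_2 = +1.
v=23: a=23^2·(≡6), b=23^1·(≡21) mod 23; (6|23)=+1, (21|23)=-1; (−1)^{2·1·11}·(+1)^1·(-1)^2 = +1.
v=31: a=31^1·(≡12), b=31^-2·(≡13) mod 31; (12|31)=-1, (13|31)=-1; (−1)^{1·-2·15}·(-1)^-2·(-1)^1 = -1.
v=3: a=3^-5·(≡1), b=3^0·(≡2) mod 3; (1|3)=+1, (2|3)=-1; (−1)^{-5·0·1}·(+1)^0·(-1)^-5 = -1.
v=43: a=43^3·(≡30), b=43^1·(≡1) mod 43; (30|43)=-1, (1|43)=+1; (−1)^{3·1·21}·(-1)^1·(+1)^3 = +1.
v=11: a=11^-1·(≡9), b=11^0·(≡1) mod 11; (9|11)=+1, (1|11)=+1; (−1)^{-1·0·5}·(+1)^0·(+1)^-1 = +1.
v=37: a=37^2·(≡12), b=37^1·(≡9) mod 37; (12|37)=+1, (9|37)=+1; (−1)^{2·1·18}·(+1)^1·(+1)^2 = +1.
v=41: a=41^1·(≡5), b=41^0·(≡34) mod 41; (5|41)=+1, (34|41)=-1; (−1)^{1·0·20}·(+1)^0·(-1)^1 = -1.
(1803549, 256151 / ℚ) ramifies at {3, 7, 31, 41}: a division algebra.

[3, 7, 31, 41]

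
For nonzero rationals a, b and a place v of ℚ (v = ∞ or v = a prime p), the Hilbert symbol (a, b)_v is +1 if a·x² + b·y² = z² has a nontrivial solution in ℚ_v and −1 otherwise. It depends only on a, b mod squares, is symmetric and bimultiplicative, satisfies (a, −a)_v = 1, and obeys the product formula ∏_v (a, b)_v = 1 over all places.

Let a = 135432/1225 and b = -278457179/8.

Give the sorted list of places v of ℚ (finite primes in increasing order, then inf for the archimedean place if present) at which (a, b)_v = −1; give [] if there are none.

[2, 7, 13, 19]

Mod squares: a ≡ 418, b ≡ -38038. Check v ∈ {∞, 2, 3, 5, 7, 11, 13, 19}.
v=5: a=5^-2·(≡3), b=5^0·(≡2) mod 5; (3|5)=-1, (2|5)=-1; (−1)^{-2·0·2}·(-1)^0·(-1)^-2 = +1.
v=13: a=13^0·(≡8), b=13^1·(≡12) mod 13; (8|13)=-1, (12|13)=+1; (−1)^{0·1·6}·(-1)^1·(+1)^0 = -1.
v=∞: 418 > 0 and -38038 < 0  ⇒  (a,b)_∞ = +1.
v=11: a=11^1·(≡9), b=11^5·(≡8) mod 11; (9|11)=+1, (8|11)=-1; (−1)^{1·5·5}·(+1)^5·(-1)^1 = +1.
v=2: v_2(a)=3, v_2(b)=-3; units ≡ 1, 5 (mod 8); ε·ε+αω+βω = 0·0+3·1+-3·0 ≡ 1  ⇒  (a,b)_2 = -1.
v=19: a=19^1·(≡13), b=19^1·(≡13) mod 19; (13|19)=-1, (13|19)=-1; (−1)^{1·1·9}·(-1)^1·(-1)^1 = -1.
v=7: a=7^-2·(≡6), b=7^1·(≡3) mod 7; (6|7)=-1, (3|7)=-1; (−1)^{-2·1·3}·(-1)^1·(-1)^-2 = -1.
v=3: a=3^4·(≡1), b=3^0·(≡2) mod 3; (1|3)=+1, (2|3)=-1; (−1)^{4·0·1}·(+1)^0·(-1)^4 = +1.
(418, -38038 / ℚ) ramifies at {2, 7, 13, 19}: a division algebra.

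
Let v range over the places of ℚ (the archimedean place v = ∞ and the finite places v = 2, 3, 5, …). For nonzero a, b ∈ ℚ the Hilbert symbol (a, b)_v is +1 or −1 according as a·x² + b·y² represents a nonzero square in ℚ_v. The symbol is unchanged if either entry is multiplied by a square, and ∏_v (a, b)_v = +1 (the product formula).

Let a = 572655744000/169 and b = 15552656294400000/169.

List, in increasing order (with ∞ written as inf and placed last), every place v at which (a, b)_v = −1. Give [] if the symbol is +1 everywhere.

(a, b) ≡ (85, 285) mod (ℚ^×)²; places V = {2, 3, 5, 13, 17, 19, ∞}.
(a,b)_2: α=10, β=12; u≡5, v≡5 (mod 8); ε(u)ε(v)=0·0, αω(v)=10·1, βω(u)=12·1; sum ≡ 0  ⇒  +1.
(a,b)_5: α=3, u≡3; β=5, v≡2 (mod 5); (3|5)=-1, (2|5)=-1; sign (−1)^0·-1^5·-1^3 = +1.
(a,b)_17: α=1, u≡5; β=0, v≡2 (mod 17); (5|17)=-1, (2|17)=+1; sign (−1)^0·-1^0·+1^1 = +1.
(a,b)_∞: sgn(85)=+, sgn(285)=+, so +1.
(a,b)_13: α=-2, u≡2; β=-2, v≡9 (mod 13); (2|13)=-1, (9|13)=+1; sign (−1)^0·-1^-2·+1^-2 = +1.
(a,b)_3: α=6, u≡1; β=11, v≡2 (mod 3); (1|3)=+1, (2|3)=-1; sign (−1)^0·+1^11·-1^6 = +1.
(a,b)_19: α=2, u≡17; β=3, v≡18 (mod 19); (17|19)=+1, (18|19)=-1; sign (−1)^0·+1^3·-1^2 = +1.
Ram(a, b) = ∅: the form 85·x² + 285·y² − z² is isotropic over every ℚ_v, so by Hasse–Minkowski it is isotropic over ℚ.

[]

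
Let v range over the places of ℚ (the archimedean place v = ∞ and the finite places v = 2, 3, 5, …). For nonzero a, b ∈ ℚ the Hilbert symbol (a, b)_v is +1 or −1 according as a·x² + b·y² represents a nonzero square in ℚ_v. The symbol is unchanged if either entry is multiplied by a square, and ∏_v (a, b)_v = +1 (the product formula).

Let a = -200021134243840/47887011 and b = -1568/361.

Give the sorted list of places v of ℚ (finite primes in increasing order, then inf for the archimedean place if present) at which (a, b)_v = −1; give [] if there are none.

(a, b) ≡ (-46410, -2) mod (ℚ^×)²; places V = {2, 3, 5, 7, 13, 17, 19, 23, ∞}.
(a,b)_5: α=1, u≡2; β=0, v≡2 (mod 5); (2|5)=-1, (2|5)=-1; sign (−1)^0·-1^0·-1^1 = -1.
(a,b)_∞: sgn(-46410)=−, sgn(-2)=−, so -1.
(a,b)_7: α=5, u≡6; β=2, v≡6 (mod 7); (6|7)=-1, (6|7)=-1; sign (−1)^0·-1^2·-1^5 = -1.
(a,b)_3: α=-3, u≡1; β=0, v≡1 (mod 3); (1|3)=+1, (1|3)=+1; sign (−1)^0·+1^0·+1^-3 = +1.
(a,b)_23: α=2, u≡8; β=0, v≡17 (mod 23); (8|23)=+1, (17|23)=-1; sign (−1)^0·+1^0·-1^2 = +1.
(a,b)_13: α=3, u≡2; β=0, v≡7 (mod 13); (2|13)=-1, (7|13)=-1; sign (−1)^0·-1^0·-1^3 = -1.
(a,b)_17: α=-3, u≡14; β=0, v≡16 (mod 17); (14|17)=-1, (16|17)=+1; sign (−1)^0·-1^0·+1^-3 = +1.
(a,b)_2: α=11, β=5; u≡3, v≡7 (mod 8); ε(u)ε(v)=1·1, αω(v)=11·0, βω(u)=5·1; sum ≡ 0  ⇒  +1.
(a,b)_19: α=-2, u≡5; β=-2, v≡9 (mod 19); (5|19)=+1, (9|19)=+1; sign (−1)^0·+1^-2·+1^-2 = +1.
(-46410, -2 / ℚ) ramifies at {5, 7, 13, ∞}: a division algebra.

[5, 7, 13, inf]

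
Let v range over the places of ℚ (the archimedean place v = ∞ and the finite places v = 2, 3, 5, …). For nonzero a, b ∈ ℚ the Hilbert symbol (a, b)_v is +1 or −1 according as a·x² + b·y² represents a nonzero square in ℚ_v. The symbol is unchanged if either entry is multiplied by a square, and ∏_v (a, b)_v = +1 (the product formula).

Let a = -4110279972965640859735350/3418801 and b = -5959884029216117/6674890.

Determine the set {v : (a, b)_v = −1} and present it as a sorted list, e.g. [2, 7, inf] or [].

(a, b) ≡ (-6006, -770) mod (ℚ^×)²; places V = {2, 3, 5, 7, 11, 13, 17, 19, 43, 47, ∞}.
(a,b)_19: α=0, u≡5; β=-2, v≡11 (mod 19); (5|19)=+1, (11|19)=+1; sign (−1)^0·+1^-2·+1^0 = +1.
(a,b)_3: α=3, u≡2; β=0, v≡1 (mod 3); (2|3)=-1, (1|3)=+1; sign (−1)^0·-1^0·+1^3 = +1.
(a,b)_47: α=0, u≡39; β=2, v≡33 (mod 47); (39|47)=-1, (33|47)=-1; sign (−1)^0·-1^2·-1^0 = +1.
(a,b)_17: α=2, u≡7; β=2, v≡14 (mod 17); (7|17)=-1, (14|17)=-1; sign (−1)^0·-1^2·-1^2 = +1.
(a,b)_13: α=3, u≡5; β=2, v≡1 (mod 13); (5|13)=-1, (1|13)=+1; sign (−1)^0·-1^2·+1^3 = +1.
(a,b)_2: α=1, β=-1; u≡5, v≡7 (mod 8); ε(u)ε(v)=0·1, αω(v)=1·0, βω(u)=-1·1; sum ≡ 1  ⇒  -1.
(a,b)_43: α=-4, u≡40; β=-2, v≡36 (mod 43); (40|43)=+1, (36|43)=+1; sign (−1)^0·+1^-2·+1^-4 = +1.
(a,b)_7: α=5, u≡3; β=3, v≡1 (mod 7); (3|7)=-1, (1|7)=+1; sign (−1)^1·-1^3·+1^5 = +1.
(a,b)_11: α=11, u≡5; β=5, v≡2 (mod 11); (5|11)=+1, (2|11)=-1; sign (−1)^1·+1^5·-1^11 = +1.
(a,b)_∞: sgn(-6006)=−, sgn(-770)=−, so -1.
(a,b)_5: α=2, u≡1; β=-1, v≡1 (mod 5); (1|5)=+1, (1|5)=+1; sign (−1)^0·+1^-1·+1^2 = +1.
|Ram(-6006, -770)| = 2, even; anisotropic at {2, ∞}.

[2, inf]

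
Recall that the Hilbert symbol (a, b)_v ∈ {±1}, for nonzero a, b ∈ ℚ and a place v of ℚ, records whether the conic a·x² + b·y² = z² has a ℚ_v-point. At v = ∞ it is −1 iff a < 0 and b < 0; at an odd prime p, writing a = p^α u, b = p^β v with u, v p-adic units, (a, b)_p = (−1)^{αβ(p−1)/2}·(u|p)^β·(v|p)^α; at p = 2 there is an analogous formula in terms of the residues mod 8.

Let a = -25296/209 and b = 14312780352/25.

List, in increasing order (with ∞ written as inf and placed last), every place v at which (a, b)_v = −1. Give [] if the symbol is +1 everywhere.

Mod squares: a ≡ -330429, b ≡ 17. Check v ∈ {∞, 2, 3, 5, 11, 13, 17, 19, 31}.
v=13: a=13^0·(≡2), b=13^2·(≡1) mod 13; (2|13)=-1, (1|13)=+1; (−1)^{0·2·6}·(-1)^2·(+1)^0 = +1.
v=2: v_2(a)=4, v_2(b)=6; units ≡ 3, 1 (mod 8); ε·ε+αω+βω = 1·0+4·0+6·1 ≡ 0  ⇒  (a,b)_2 = +1.
v=3: a=3^1·(≡2), b=3^4·(≡2) mod 3; (2|3)=-1, (2|3)=-1; (−1)^{1·4·1}·(-1)^4·(-1)^1 = -1.
v=∞: -330429 < 0 and 17 > 0  ⇒  (a,b)_∞ = +1.
v=17: a=17^1·(≡5), b=17^1·(≡16) mod 17; (5|17)=-1, (16|17)=+1; (−1)^{1·1·8}·(-1)^1·(+1)^1 = -1.
v=5: a=5^0·(≡1), b=5^-2·(≡2) mod 5; (1|5)=+1, (2|5)=-1; (−1)^{0·-2·2}·(+1)^-2·(-1)^0 = +1.
v=31: a=31^1·(≡9), b=31^2·(≡22) mod 31; (9|31)=+1, (22|31)=-1; (−1)^{1·2·15}·(+1)^2·(-1)^1 = -1.
v=11: a=11^-1·(≡6), b=11^0·(≡8) mod 11; (6|11)=-1, (8|11)=-1; (−1)^{-1·0·5}·(-1)^0·(-1)^-1 = -1.
v=19: a=19^-1·(≡8), b=19^0·(≡16) mod 19; (8|19)=-1, (16|19)=+1; (−1)^{-1·0·9}·(-1)^0·(+1)^-1 = +1.
|Ram(-330429, 17)| = 4, even; anisotropic at {3, 11, 17, 31}.

[3, 11, 17, 31]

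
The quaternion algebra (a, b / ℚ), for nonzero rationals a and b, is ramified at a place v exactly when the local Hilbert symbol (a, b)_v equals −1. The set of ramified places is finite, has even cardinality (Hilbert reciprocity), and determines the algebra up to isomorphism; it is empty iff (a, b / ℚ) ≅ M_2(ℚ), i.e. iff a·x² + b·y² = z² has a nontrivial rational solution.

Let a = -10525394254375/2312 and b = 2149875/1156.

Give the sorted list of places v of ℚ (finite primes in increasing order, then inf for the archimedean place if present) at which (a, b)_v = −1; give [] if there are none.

[2, 7]

Mod squares: a ≡ -14, b ≡ 195. Check v ∈ {∞, 2, 3, 5, 7, 11, 13, 17}.
v=17: a=17^-2·(≡5), b=17^-2·(≡1) mod 17; (5|17)=-1, (1|17)=+1; (−1)^{-2·-2·8}·(-1)^-2·(+1)^-2 = +1.
v=2: v_2(a)=-3, v_2(b)=-2; units ≡ 1, 3 (mod 8); ε·ε+αω+βω = 0·1+-3·1+-2·0 ≡ 1  ⇒  (a,b)_2 = -1.
v=∞: -14 < 0 and 195 > 0  ⇒  (a,b)_∞ = +1.
v=7: a=7^7·(≡5), b=7^2·(≡6) mod 7; (5|7)=-1, (6|7)=-1; (−1)^{7·2·3}·(-1)^2·(-1)^7 = -1.
v=13: a=13^2·(≡12), b=13^1·(≡11) mod 13; (12|13)=+1, (11|13)=-1; (−1)^{2·1·6}·(+1)^1·(-1)^2 = +1.
v=5: a=5^4·(≡4), b=5^3·(≡4) mod 5; (4|5)=+1, (4|5)=+1; (−1)^{4·3·2}·(+1)^3·(+1)^4 = +1.
v=3: a=3^0·(≡1), b=3^3·(≡2) mod 3; (1|3)=+1, (2|3)=-1; (−1)^{0·3·1}·(+1)^3·(-1)^0 = +1.
v=11: a=11^2·(≡2), b=11^0·(≡2) mod 11; (2|11)=-1, (2|11)=-1; (−1)^{2·0·5}·(-1)^0·(-1)^2 = +1.
|Ram(-14, 195)| = 2, even; anisotropic at {2, 7}.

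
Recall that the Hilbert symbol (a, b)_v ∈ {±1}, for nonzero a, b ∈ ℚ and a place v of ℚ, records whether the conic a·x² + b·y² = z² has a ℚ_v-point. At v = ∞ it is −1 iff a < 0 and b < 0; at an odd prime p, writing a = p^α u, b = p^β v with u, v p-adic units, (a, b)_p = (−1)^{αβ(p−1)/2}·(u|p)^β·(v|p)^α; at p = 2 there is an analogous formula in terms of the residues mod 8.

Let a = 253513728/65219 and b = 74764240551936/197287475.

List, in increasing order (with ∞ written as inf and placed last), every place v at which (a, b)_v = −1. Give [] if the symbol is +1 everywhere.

[2, 13]

(a, b) ≡ (143, 286) mod (ℚ^×)²; places V = {2, 3, 5, 7, 11, 13, 23, ∞}.
(a,b)_∞: sgn(143)=+, sgn(286)=+, so +1.
(a,b)_2: α=12, β=27; u≡7, v≡7 (mod 8); ε(u)ε(v)=1·1, αω(v)=12·0, βω(u)=27·0; sum ≡ 1  ⇒  -1.
(a,b)_13: α=1, u≡5; β=1, v≡1 (mod 13); (5|13)=-1, (1|13)=+1; sign (−1)^0·-1^1·+1^1 = -1.
(a,b)_3: α=2, u≡2; β=4, v≡1 (mod 3); (2|3)=-1, (1|3)=+1; sign (−1)^0·-1^4·+1^2 = +1.
(a,b)_23: α=2, u≡20; β=2, v≡10 (mod 23); (20|23)=-1, (10|23)=-1; sign (−1)^0·-1^2·-1^2 = +1.
(a,b)_5: α=0, u≡2; β=-2, v≡4 (mod 5); (2|5)=-1, (4|5)=+1; sign (−1)^0·-1^-2·+1^0 = +1.
(a,b)_7: α=-2, u≡6; β=-2, v≡5 (mod 7); (6|7)=-1, (5|7)=-1; sign (−1)^0·-1^-2·-1^-2 = +1.
(a,b)_11: α=-3, u≡10; β=-5, v≡3 (mod 11); (10|11)=-1, (3|11)=+1; sign (−1)^1·-1^-5·+1^-3 = +1.
(143, 286 / ℚ) ramifies at {2, 13}: a division algebra.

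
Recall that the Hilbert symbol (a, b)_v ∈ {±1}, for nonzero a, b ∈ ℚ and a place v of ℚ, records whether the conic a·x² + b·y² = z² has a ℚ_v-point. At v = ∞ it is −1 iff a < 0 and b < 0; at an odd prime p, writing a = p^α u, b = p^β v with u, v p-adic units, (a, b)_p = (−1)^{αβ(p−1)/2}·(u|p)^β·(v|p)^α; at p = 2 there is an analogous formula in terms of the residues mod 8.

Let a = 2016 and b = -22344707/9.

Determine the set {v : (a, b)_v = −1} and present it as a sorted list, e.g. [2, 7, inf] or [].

(a, b) ≡ (14, -184667) mod (ℚ^×)²; places V = {2, 3, 7, 11, 23, 31, 37, ∞}.
(a,b)_3: α=2, u≡2; β=-2, v≡1 (mod 3); (2|3)=-1, (1|3)=+1; sign (−1)^0·-1^-2·+1^2 = +1.
(a,b)_11: α=0, u≡3; β=2, v≡5 (mod 11); (3|11)=+1, (5|11)=+1; sign (−1)^0·+1^2·+1^0 = +1.
(a,b)_31: α=0, u≡1; β=1, v≡12 (mod 31); (1|31)=+1, (12|31)=-1; sign (−1)^0·+1^1·-1^0 = +1.
(a,b)_7: α=1, u≡1; β=1, v≡2 (mod 7); (1|7)=+1, (2|7)=+1; sign (−1)^1·+1^1·+1^1 = -1.
(a,b)_2: α=5, β=0; u≡7, v≡5 (mod 8); ε(u)ε(v)=1·0, αω(v)=5·1, βω(u)=0·0; sum ≡ 1  ⇒  -1.
(a,b)_∞: sgn(14)=+, sgn(-184667)=−, so +1.
(a,b)_23: α=0, u≡15; β=1, v≡14 (mod 23); (15|23)=-1, (14|23)=-1; sign (−1)^0·-1^1·-1^0 = -1.
(a,b)_37: α=0, u≡18; β=1, v≡25 (mod 37); (18|37)=-1, (25|37)=+1; sign (−1)^0·-1^1·+1^0 = -1.
|Ram(14, -184667)| = 4, even; anisotropic at {2, 7, 23, 37}.

[2, 7, 23, 37]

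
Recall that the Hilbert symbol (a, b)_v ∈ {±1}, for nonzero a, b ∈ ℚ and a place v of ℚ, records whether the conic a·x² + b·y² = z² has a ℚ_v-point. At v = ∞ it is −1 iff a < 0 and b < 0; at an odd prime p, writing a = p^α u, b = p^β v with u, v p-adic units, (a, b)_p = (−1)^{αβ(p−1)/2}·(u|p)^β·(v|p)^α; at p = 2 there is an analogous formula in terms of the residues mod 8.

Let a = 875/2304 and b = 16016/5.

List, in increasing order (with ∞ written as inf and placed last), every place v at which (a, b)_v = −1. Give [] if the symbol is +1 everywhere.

Mod squares: a ≡ 35, b ≡ 5005. Check v ∈ {∞, 2, 3, 5, 7, 11, 13}.
v=7: a=7^1·(≡6), b=7^1·(≡4) mod 7; (6|7)=-1, (4|7)=+1; (−1)^{1·1·3}·(-1)^1·(+1)^1 = +1.
v=5: a=5^3·(≡3), b=5^-1·(≡1) mod 5; (3|5)=-1, (1|5)=+1; (−1)^{3·-1·2}·(-1)^-1·(+1)^3 = -1.
v=3: a=3^-2·(≡2), b=3^0·(≡1) mod 3; (2|3)=-1, (1|3)=+1; (−1)^{-2·0·1}·(-1)^0·(+1)^-2 = +1.
v=11: a=11^0·(≡10), b=11^1·(≡3) mod 11; (10|11)=-1, (3|11)=+1; (−1)^{0·1·5}·(-1)^1·(+1)^0 = -1.
v=∞: 35 > 0 and 5005 > 0  ⇒  (a,b)_∞ = +1.
v=13: a=13^0·(≡10), b=13^1·(≡2) mod 13; (10|13)=+1, (2|13)=-1; (−1)^{0·1·6}·(+1)^1·(-1)^0 = +1.
v=2: v_2(a)=-8, v_2(b)=4; units ≡ 3, 5 (mod 8); ε·ε+αω+βω = 1·0+-8·1+4·1 ≡ 0  ⇒  (a,b)_2 = +1.
Ram(35, 5005) = {5, 11}; no ℚ_5-point on the conic.

[5, 11]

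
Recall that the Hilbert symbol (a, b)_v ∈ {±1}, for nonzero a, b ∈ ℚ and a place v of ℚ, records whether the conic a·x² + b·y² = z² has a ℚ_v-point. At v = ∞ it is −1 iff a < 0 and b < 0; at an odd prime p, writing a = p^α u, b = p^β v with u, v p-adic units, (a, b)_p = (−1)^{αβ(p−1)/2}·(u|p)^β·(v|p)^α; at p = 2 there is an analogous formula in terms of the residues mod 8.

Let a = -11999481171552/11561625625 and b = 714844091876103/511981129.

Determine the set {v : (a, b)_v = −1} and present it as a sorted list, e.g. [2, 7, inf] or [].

[7, 43]

(a, b) ≡ (-4902, 7) mod (ℚ^×)²; places V = {2, 3, 5, 7, 11, 17, 19, 23, 31, 43, ∞}.
(a,b)_31: α=2, u≡3; β=2, v≡4 (mod 31); (3|31)=-1, (4|31)=+1; sign (−1)^0·-1^2·+1^2 = +1.
(a,b)_23: α=-2, u≡5; β=0, v≡19 (mod 23); (5|23)=-1, (19|23)=-1; sign (−1)^0·-1^0·-1^-2 = +1.
(a,b)_5: α=-4, u≡3; β=0, v≡2 (mod 5); (3|5)=-1, (2|5)=-1; sign (−1)^0·-1^0·-1^-4 = +1.
(a,b)_7: α=2, u≡5; β=3, v≡4 (mod 7); (5|7)=-1, (4|7)=+1; sign (−1)^0·-1^3·+1^2 = -1.
(a,b)_∞: sgn(-4902)=−, sgn(7)=+, so +1.
(a,b)_43: α=1, u≡9; β=2, v≡20 (mod 43); (9|43)=+1, (20|43)=-1; sign (−1)^0·+1^2·-1^1 = -1.
(a,b)_19: α=3, u≡10; β=4, v≡6 (mod 19); (10|19)=-1, (6|19)=+1; sign (−1)^0·-1^4·+1^3 = +1.
(a,b)_17: α=-2, u≡5; β=-2, v≡11 (mod 17); (5|17)=-1, (11|17)=-1; sign (−1)^0·-1^-2·-1^-2 = +1.
(a,b)_11: α=-2, u≡1; β=-6, v≡8 (mod 11); (1|11)=+1, (8|11)=-1; sign (−1)^0·+1^-6·-1^-2 = +1.
(a,b)_2: α=5, β=0; u≡5, v≡7 (mod 8); ε(u)ε(v)=0·1, αω(v)=5·0, βω(u)=0·1; sum ≡ 0  ⇒  +1.
(a,b)_3: α=3, u≡1; β=2, v≡1 (mod 3); (1|3)=+1, (1|3)=+1; sign (−1)^0·+1^2·+1^3 = +1.
Ram(-4902, 7) = {7, 43}; no ℚ_7-point on the conic.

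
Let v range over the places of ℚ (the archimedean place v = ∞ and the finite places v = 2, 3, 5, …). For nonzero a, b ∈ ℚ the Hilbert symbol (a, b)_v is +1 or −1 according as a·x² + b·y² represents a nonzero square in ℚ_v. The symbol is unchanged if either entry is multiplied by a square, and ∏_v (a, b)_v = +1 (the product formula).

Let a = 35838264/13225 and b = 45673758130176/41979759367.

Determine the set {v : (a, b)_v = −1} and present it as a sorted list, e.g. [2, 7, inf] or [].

Mod squares: a ≡ 74046, b ≡ 37023. Check v ∈ {∞, 2, 3, 5, 7, 11, 13, 23, 37, 41, 43}.
v=23: a=23^-2·(≡16), b=23^-2·(≡8) mod 23; (16|23)=+1, (8|23)=+1; (−1)^{-2·-2·11}·(+1)^-2·(+1)^-2 = +1.
v=11: a=11^2·(≡3), b=11^4·(≡2) mod 11; (3|11)=+1, (2|11)=-1; (−1)^{2·4·5}·(+1)^4·(-1)^2 = +1.
v=2: v_2(a)=3, v_2(b)=16; units ≡ 7, 7 (mod 8); ε·ε+αω+βω = 1·1+3·0+16·0 ≡ 1  ⇒  (a,b)_2 = -1.
v=3: a=3^1·(≡1), b=3^3·(≡2) mod 3; (1|3)=+1, (2|3)=-1; (−1)^{1·3·1}·(+1)^3·(-1)^1 = +1.
v=13: a=13^0·(≡5), b=13^-2·(≡3) mod 13; (5|13)=-1, (3|13)=+1; (−1)^{0·-2·6}·(-1)^-2·(+1)^0 = +1.
v=41: a=41^1·(≡10), b=41^1·(≡16) mod 41; (10|41)=+1, (16|41)=+1; (−1)^{1·1·20}·(+1)^1·(+1)^1 = +1.
v=5: a=5^-2·(≡1), b=5^0·(≡3) mod 5; (1|5)=+1, (3|5)=-1; (−1)^{-2·0·2}·(+1)^0·(-1)^-2 = +1.
v=37: a=37^0·(≡4), b=37^-2·(≡5) mod 37; (4|37)=+1, (5|37)=-1; (−1)^{0·-2·18}·(+1)^-2·(-1)^0 = +1.
v=43: a=43^1·(≡26), b=43^1·(≡10) mod 43; (26|43)=-1, (10|43)=+1; (−1)^{1·1·21}·(-1)^1·(+1)^1 = +1.
v=∞: 74046 > 0 and 37023 > 0  ⇒  (a,b)_∞ = +1.
v=7: a=7^1·(≡4), b=7^-3·(≡4) mod 7; (4|7)=+1, (4|7)=+1; (−1)^{1·-3·3}·(+1)^-3·(+1)^1 = -1.
|Ram(74046, 37023)| = 2, even; anisotropic at {2, 7}.

[2, 7]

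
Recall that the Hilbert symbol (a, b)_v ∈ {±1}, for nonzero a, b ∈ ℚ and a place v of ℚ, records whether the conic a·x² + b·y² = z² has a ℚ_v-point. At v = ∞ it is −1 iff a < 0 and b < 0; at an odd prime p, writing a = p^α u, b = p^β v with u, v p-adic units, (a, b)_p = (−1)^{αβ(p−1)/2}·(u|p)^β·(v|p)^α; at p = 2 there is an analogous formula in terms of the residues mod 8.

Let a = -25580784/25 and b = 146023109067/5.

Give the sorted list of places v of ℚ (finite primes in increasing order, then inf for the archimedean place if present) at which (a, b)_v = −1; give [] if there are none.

Mod squares: a ≡ -1598799, b ≡ 3823215. Check v ∈ {∞, 2, 3, 5, 11, 17, 19, 23, 29, 47}.
v=19: a=19^0·(≡3), b=19^2·(≡11) mod 19; (3|19)=-1, (11|19)=+1; (−1)^{0·2·9}·(-1)^2·(+1)^0 = +1.
v=17: a=17^1·(≡11), b=17^1·(≡2) mod 17; (11|17)=-1, (2|17)=+1; (−1)^{1·1·8}·(-1)^1·(+1)^1 = -1.
v=3: a=3^1·(≡2), b=3^1·(≡2) mod 3; (2|3)=-1, (2|3)=-1; (−1)^{1·1·1}·(-1)^1·(-1)^1 = -1.
v=5: a=5^-2·(≡1), b=5^-1·(≡2) mod 5; (1|5)=+1, (2|5)=-1; (−1)^{-2·-1·2}·(+1)^-1·(-1)^-2 = +1.
v=29: a=29^1·(≡8), b=29^1·(≡28) mod 29; (8|29)=-1, (28|29)=+1; (−1)^{1·1·14}·(-1)^1·(+1)^1 = -1.
v=11: a=11^0·(≡8), b=11^1·(≡5) mod 11; (8|11)=-1, (5|11)=+1; (−1)^{0·1·5}·(-1)^1·(+1)^0 = -1.
v=∞: -1598799 < 0 and 3823215 > 0  ⇒  (a,b)_∞ = +1.
v=2: v_2(a)=4, v_2(b)=0; units ≡ 1, 7 (mod 8); ε·ε+αω+βω = 0·1+4·0+0·0 ≡ 0  ⇒  (a,b)_2 = +1.
v=47: a=47^1·(≡39), b=47^1·(≡30) mod 47; (39|47)=-1, (30|47)=-1; (−1)^{1·1·23}·(-1)^1·(-1)^1 = -1.
v=23: a=23^1·(≡13), b=23^2·(≡21) mod 23; (13|23)=+1, (21|23)=-1; (−1)^{1·2·11}·(+1)^2·(-1)^1 = -1.
Ram(-1598799, 3823215) = {3, 11, 17, 23, 29, 47}; no ℚ_3-point on the conic.

[3, 11, 17, 23, 29, 47]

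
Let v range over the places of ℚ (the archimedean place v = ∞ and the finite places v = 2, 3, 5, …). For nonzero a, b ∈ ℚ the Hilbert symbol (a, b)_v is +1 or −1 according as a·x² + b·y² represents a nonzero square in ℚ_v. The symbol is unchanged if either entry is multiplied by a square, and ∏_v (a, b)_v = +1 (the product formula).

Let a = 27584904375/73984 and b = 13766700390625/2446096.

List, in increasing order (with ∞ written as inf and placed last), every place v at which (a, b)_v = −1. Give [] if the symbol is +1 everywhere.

[]

Mod squares: a ≡ 7, b ≡ 217. Check v ∈ {∞, 2, 3, 5, 7, 13, 17, 23, 31}.
v=5: a=5^4·(≡3), b=5^8·(≡3) mod 5; (3|5)=-1, (3|5)=-1; (−1)^{4·8·2}·(-1)^8·(-1)^4 = +1.
v=7: a=7^1·(≡1), b=7^1·(≡5) mod 7; (1|7)=+1, (5|7)=-1; (−1)^{1·1·3}·(+1)^1·(-1)^1 = +1.
v=∞: 7 > 0 and 217 > 0  ⇒  (a,b)_∞ = +1.
v=13: a=13^0·(≡2), b=13^2·(≡10) mod 13; (2|13)=-1, (10|13)=+1; (−1)^{0·2·6}·(-1)^2·(+1)^0 = +1.
v=2: v_2(a)=-8, v_2(b)=-4; units ≡ 7, 1 (mod 8); ε·ε+αω+βω = 1·0+-8·0+-4·0 ≡ 0  ⇒  (a,b)_2 = +1.
v=31: a=31^2·(≡1), b=31^3·(≡28) mod 31; (1|31)=+1, (28|31)=+1; (−1)^{2·3·15}·(+1)^3·(+1)^2 = +1.
v=23: a=23^0·(≡5), b=23^-2·(≡17) mod 23; (5|23)=-1, (17|23)=-1; (−1)^{0·-2·11}·(-1)^-2·(-1)^0 = +1.
v=3: a=3^8·(≡1), b=3^0·(≡1) mod 3; (1|3)=+1, (1|3)=+1; (−1)^{8·0·1}·(+1)^0·(+1)^8 = +1.
v=17: a=17^-2·(≡14), b=17^-2·(≡1) mod 17; (14|17)=-1, (1|17)=+1; (−1)^{-2·-2·8}·(-1)^-2·(+1)^-2 = +1.
Every local symbol is +1, so the conic 7·x² + 217·y² = z² has ℚ_v-points for all v and hence a ℚ-point; (a, b / ℚ) ≅ M_2(ℚ).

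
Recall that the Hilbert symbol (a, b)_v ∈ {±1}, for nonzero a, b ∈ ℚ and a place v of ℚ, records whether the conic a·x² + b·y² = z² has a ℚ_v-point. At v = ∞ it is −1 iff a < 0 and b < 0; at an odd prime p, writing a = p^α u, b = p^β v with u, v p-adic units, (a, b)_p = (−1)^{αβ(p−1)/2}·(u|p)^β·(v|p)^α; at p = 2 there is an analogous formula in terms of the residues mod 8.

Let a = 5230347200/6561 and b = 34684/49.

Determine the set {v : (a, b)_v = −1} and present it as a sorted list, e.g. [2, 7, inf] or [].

(a, b) ≡ (23, 8671) mod (ℚ^×)²; places V = {2, 3, 5, 7, 13, 23, 29, ∞}.
(a,b)_5: α=2, u≡3; β=0, v≡1 (mod 5); (3|5)=-1, (1|5)=+1; sign (−1)^0·-1^0·+1^2 = +1.
(a,b)_7: α=0, u≡4; β=-2, v≡6 (mod 7); (4|7)=+1, (6|7)=-1; sign (−1)^0·+1^-2·-1^0 = +1.
(a,b)_29: α=2, u≡9; β=1, v≡25 (mod 29); (9|29)=+1, (25|29)=+1; sign (−1)^0·+1^1·+1^2 = +1.
(a,b)_2: α=6, β=2; u≡7, v≡7 (mod 8); ε(u)ε(v)=1·1, αω(v)=6·0, βω(u)=2·0; sum ≡ 1  ⇒  -1.
(a,b)_∞: sgn(23)=+, sgn(8671)=+, so +1.
(a,b)_3: α=-8, u≡2; β=0, v≡1 (mod 3); (2|3)=-1, (1|3)=+1; sign (−1)^0·-1^0·+1^-8 = +1.
(a,b)_13: α=2, u≡10; β=1, v≡12 (mod 13); (10|13)=+1, (12|13)=+1; sign (−1)^0·+1^1·+1^2 = +1.
(a,b)_23: α=1, u≡3; β=1, v≡12 (mod 23); (3|23)=+1, (12|23)=+1; sign (−1)^1·+1^1·+1^1 = -1.
Ram(23, 8671) = {2, 23}; no ℚ_2-point on the conic.

[2, 23]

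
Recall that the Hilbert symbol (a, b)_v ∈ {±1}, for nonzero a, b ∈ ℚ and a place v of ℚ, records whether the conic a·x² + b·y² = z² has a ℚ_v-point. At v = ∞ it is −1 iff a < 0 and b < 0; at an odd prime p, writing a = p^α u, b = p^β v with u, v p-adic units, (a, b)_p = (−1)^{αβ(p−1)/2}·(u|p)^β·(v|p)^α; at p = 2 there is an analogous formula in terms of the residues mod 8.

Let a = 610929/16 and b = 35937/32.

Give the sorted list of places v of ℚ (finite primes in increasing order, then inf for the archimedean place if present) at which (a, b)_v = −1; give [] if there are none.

[3, 11]

Mod squares: a ≡ 561, b ≡ 66. Check v ∈ {∞, 2, 3, 11, 17}.
v=2: v_2(a)=-4, v_2(b)=-5; units ≡ 1, 1 (mod 8); ε·ε+αω+βω = 0·0+-4·0+-5·0 ≡ 0  ⇒  (a,b)_2 = +1.
v=∞: 561 > 0 and 66 > 0  ⇒  (a,b)_∞ = +1.
v=3: a=3^3·(≡1), b=3^3·(≡1) mod 3; (1|3)=+1, (1|3)=+1; (−1)^{3·3·1}·(+1)^3·(+1)^3 = -1.
v=11: a=11^3·(≡6), b=11^3·(≡6) mod 11; (6|11)=-1, (6|11)=-1; (−1)^{3·3·5}·(-1)^3·(-1)^3 = -1.
v=17: a=17^1·(≡1), b=17^0·(≡9) mod 17; (1|17)=+1, (9|17)=+1; (−1)^{1·0·8}·(+1)^0·(+1)^1 = +1.
(561, 66 / ℚ) ramifies at {3, 11}: a division algebra.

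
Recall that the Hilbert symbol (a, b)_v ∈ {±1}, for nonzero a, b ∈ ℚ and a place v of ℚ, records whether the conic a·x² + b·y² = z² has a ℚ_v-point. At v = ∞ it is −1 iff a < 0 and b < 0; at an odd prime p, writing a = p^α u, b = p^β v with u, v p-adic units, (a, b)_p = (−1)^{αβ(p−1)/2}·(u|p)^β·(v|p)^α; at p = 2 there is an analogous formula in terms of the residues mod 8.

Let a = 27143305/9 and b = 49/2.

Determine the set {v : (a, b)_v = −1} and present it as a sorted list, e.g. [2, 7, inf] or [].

(a, b) ≡ (11305, 2) mod (ℚ^×)²; places V = {2, 3, 5, 7, 17, 19, ∞}.
(a,b)_17: α=1, u≡16; β=0, v≡16 (mod 17); (16|17)=+1, (16|17)=+1; sign (−1)^0·+1^0·+1^1 = +1.
(a,b)_7: α=5, u≡6; β=2, v≡4 (mod 7); (6|7)=-1, (4|7)=+1; sign (−1)^0·-1^2·+1^5 = +1.
(a,b)_19: α=1, u≡11; β=0, v≡15 (mod 19); (11|19)=+1, (15|19)=-1; sign (−1)^0·+1^0·-1^1 = -1.
(a,b)_∞: sgn(11305)=+, sgn(2)=+, so +1.
(a,b)_3: α=-2, u≡1; β=0, v≡2 (mod 3); (1|3)=+1, (2|3)=-1; sign (−1)^0·+1^0·-1^-2 = +1.
(a,b)_5: α=1, u≡4; β=0, v≡2 (mod 5); (4|5)=+1, (2|5)=-1; sign (−1)^0·+1^0·-1^1 = -1.
(a,b)_2: α=0, β=-1; u≡1, v≡1 (mod 8); ε(u)ε(v)=0·0, αω(v)=0·0, βω(u)=-1·0; sum ≡ 0  ⇒  +1.
Ram(11305, 2) = {5, 19}; no ℚ_5-point on the conic.

[5, 19]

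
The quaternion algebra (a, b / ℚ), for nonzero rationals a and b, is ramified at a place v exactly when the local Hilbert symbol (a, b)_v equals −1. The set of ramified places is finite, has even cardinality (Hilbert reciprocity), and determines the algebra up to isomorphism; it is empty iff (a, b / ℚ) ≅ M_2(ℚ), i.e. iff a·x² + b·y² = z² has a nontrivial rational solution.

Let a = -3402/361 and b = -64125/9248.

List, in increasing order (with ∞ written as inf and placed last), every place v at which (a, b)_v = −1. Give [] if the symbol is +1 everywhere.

[2, 5, 19, inf]

Mod squares: a ≡ -42, b ≡ -570. Check v ∈ {∞, 2, 3, 5, 7, 17, 19}.
v=2: v_2(a)=1, v_2(b)=-5; units ≡ 3, 3 (mod 8); ε·ε+αω+βω = 1·1+1·1+-5·1 ≡ 1  ⇒  (a,b)_2 = -1.
v=17: a=17^0·(≡8), b=17^-2·(≡9) mod 17; (8|17)=+1, (9|17)=+1; (−1)^{0·-2·8}·(+1)^-2·(+1)^0 = +1.
v=19: a=19^-2·(≡18), b=19^1·(≡10) mod 19; (18|19)=-1, (10|19)=-1; (−1)^{-2·1·9}·(-1)^1·(-1)^-2 = -1.
v=∞: -42 < 0 and -570 < 0  ⇒  (a,b)_∞ = -1.
v=5: a=5^0·(≡3), b=5^3·(≡4) mod 5; (3|5)=-1, (4|5)=+1; (−1)^{0·3·2}·(-1)^3·(+1)^0 = -1.
v=7: a=7^1·(≡1), b=7^0·(≡2) mod 7; (1|7)=+1, (2|7)=+1; (−1)^{1·0·3}·(+1)^0·(+1)^1 = +1.
v=3: a=3^5·(≡1), b=3^3·(≡2) mod 3; (1|3)=+1, (2|3)=-1; (−1)^{5·3·1}·(+1)^3·(-1)^5 = +1.
|Ram(-42, -570)| = 4, even; anisotropic at {2, 5, 19, ∞}.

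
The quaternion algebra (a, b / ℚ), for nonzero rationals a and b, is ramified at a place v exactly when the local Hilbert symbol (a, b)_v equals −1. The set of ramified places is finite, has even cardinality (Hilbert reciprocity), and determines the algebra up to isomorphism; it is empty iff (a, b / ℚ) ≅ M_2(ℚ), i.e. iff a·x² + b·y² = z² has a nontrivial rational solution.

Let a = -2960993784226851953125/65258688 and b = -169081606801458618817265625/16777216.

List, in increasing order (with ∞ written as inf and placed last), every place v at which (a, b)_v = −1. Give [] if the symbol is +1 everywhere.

(a, b) ≡ (-27183, -52180905) mod (ℚ^×)²; places V = {2, 3, 5, 7, 11, 13, 17, 19, 23, 31, 37, 41, 47, 53, ∞}.
(a,b)_41: α=1, u≡28; β=1, v≡29 (mod 41); (28|41)=-1, (29|41)=-1; sign (−1)^0·-1^1·-1^1 = +1.
(a,b)_37: α=0, u≡30; β=2, v≡28 (mod 37); (30|37)=+1, (28|37)=+1; sign (−1)^0·+1^2·+1^0 = +1.
(a,b)_5: α=8, u≡3; β=7, v≡4 (mod 5); (3|5)=-1, (4|5)=+1; sign (−1)^0·-1^7·+1^8 = -1.
(a,b)_7: α=2, u≡6; β=5, v≡1 (mod 7); (6|7)=-1, (1|7)=+1; sign (−1)^0·-1^5·+1^2 = -1.
(a,b)_23: α=4, u≡12; β=1, v≡8 (mod 23); (12|23)=+1, (8|23)=+1; sign (−1)^0·+1^1·+1^4 = +1.
(a,b)_11: α=-2, u≡9; β=0, v≡5 (mod 11); (9|11)=+1, (5|11)=+1; sign (−1)^0·+1^0·+1^-2 = +1.
(a,b)_31: α=0, u≡18; β=1, v≡2 (mod 31); (18|31)=+1, (2|31)=+1; sign (−1)^0·+1^1·+1^0 = +1.
(a,b)_∞: sgn(-27183)=−, sgn(-52180905)=−, so -1.
(a,b)_53: α=-2, u≡13; β=0, v≡35 (mod 53); (13|53)=+1, (35|53)=-1; sign (−1)^0·+1^0·-1^-2 = +1.
(a,b)_3: α=-1, u≡2; β=1, v≡2 (mod 3); (2|3)=-1, (2|3)=-1; sign (−1)^1·-1^1·-1^-1 = -1.
(a,b)_17: α=1, u≡15; β=1, v≡1 (mod 17); (15|17)=+1, (1|17)=+1; sign (−1)^0·+1^1·+1^1 = +1.
(a,b)_19: α=2, u≡16; β=0, v≡1 (mod 19); (16|19)=+1, (1|19)=+1; sign (−1)^0·+1^0·+1^2 = +1.
(a,b)_47: α=0, u≡23; β=2, v≡20 (mod 47); (23|47)=-1, (20|47)=-1; sign (−1)^0·-1^2·-1^0 = +1.
(a,b)_2: α=-6, β=-24; u≡1, v≡7 (mod 8); ε(u)ε(v)=0·1, αω(v)=-6·0, βω(u)=-24·0; sum ≡ 0  ⇒  +1.
(a,b)_13: α=3, u≡5; β=4, v≡4 (mod 13); (5|13)=-1, (4|13)=+1; sign (−1)^0·-1^4·+1^3 = +1.
(-27183, -52180905 / ℚ) ramifies at {3, 5, 7, ∞}: a division algebra.

[3, 5, 7, inf]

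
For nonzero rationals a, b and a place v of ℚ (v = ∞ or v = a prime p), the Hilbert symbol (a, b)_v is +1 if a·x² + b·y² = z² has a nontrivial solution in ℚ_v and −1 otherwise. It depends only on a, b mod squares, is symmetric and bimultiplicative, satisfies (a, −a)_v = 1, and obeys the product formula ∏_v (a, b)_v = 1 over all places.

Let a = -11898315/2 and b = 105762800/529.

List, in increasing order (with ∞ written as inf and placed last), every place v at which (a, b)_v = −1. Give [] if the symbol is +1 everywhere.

[5, 11]

Mod squares: a ≡ -1430, b ≡ 143. Check v ∈ {∞, 2, 3, 5, 11, 13, 23, 43}.
v=2: v_2(a)=-1, v_2(b)=4; units ≡ 5, 7 (mod 8); ε·ε+αω+βω = 0·1+-1·0+4·1 ≡ 0  ⇒  (a,b)_2 = +1.
v=3: a=3^2·(≡1), b=3^0·(≡2) mod 3; (1|3)=+1, (2|3)=-1; (−1)^{2·0·1}·(+1)^0·(-1)^2 = +1.
v=13: a=13^1·(≡5), b=13^1·(≡2) mod 13; (5|13)=-1, (2|13)=-1; (−1)^{1·1·6}·(-1)^1·(-1)^1 = +1.
v=5: a=5^1·(≡1), b=5^2·(≡3) mod 5; (1|5)=+1, (3|5)=-1; (−1)^{1·2·2}·(+1)^2·(-1)^1 = -1.
v=∞: -1430 < 0 and 143 > 0  ⇒  (a,b)_∞ = +1.
v=23: a=23^0·(≡11), b=23^-2·(≡14) mod 23; (11|23)=-1, (14|23)=-1; (−1)^{0·-2·11}·(-1)^-2·(-1)^0 = +1.
v=43: a=43^2·(≡29), b=43^2·(≡14) mod 43; (29|43)=-1, (14|43)=+1; (−1)^{2·2·21}·(-1)^2·(+1)^2 = +1.
v=11: a=11^1·(≡10), b=11^1·(≡8) mod 11; (10|11)=-1, (8|11)=-1; (−1)^{1·1·5}·(-1)^1·(-1)^1 = -1.
|Ram(-1430, 143)| = 2, even; anisotropic at {5, 11}.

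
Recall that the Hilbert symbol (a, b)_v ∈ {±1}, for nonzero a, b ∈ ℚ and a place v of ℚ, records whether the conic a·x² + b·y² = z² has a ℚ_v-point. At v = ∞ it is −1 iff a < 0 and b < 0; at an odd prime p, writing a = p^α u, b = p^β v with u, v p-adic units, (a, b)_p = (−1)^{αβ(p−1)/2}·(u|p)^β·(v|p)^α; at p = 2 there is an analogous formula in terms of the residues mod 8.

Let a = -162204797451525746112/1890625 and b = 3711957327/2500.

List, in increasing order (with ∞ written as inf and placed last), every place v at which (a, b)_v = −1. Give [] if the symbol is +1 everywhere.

[3, 13, 23, 31, 37, 43]

(a, b) ≡ (-3244863, 1427127) mod (ℚ^×)²; places V = {2, 3, 5, 11, 13, 17, 23, 31, 37, 41, 43, ∞}.
(a,b)_∞: sgn(-3244863)=−, sgn(1427127)=+, so +1.
(a,b)_3: α=3, u≡2; β=3, v≡2 (mod 3); (2|3)=-1, (2|3)=-1; sign (−1)^1·-1^3·-1^3 = -1.
(a,b)_13: α=2, u≡5; β=1, v≡5 (mod 13); (5|13)=-1, (5|13)=-1; sign (−1)^0·-1^1·-1^2 = -1.
(a,b)_23: α=1, u≡6; β=1, v≡8 (mod 23); (6|23)=+1, (8|23)=+1; sign (−1)^1·+1^1·+1^1 = -1.
(a,b)_43: α=2, u≡20; β=1, v≡40 (mod 43); (20|43)=-1, (40|43)=+1; sign (−1)^0·-1^1·+1^2 = -1.
(a,b)_31: α=3, u≡28; β=0, v≡3 (mod 31); (28|31)=+1, (3|31)=-1; sign (−1)^0·+1^0·-1^3 = -1.
(a,b)_37: α=1, u≡4; β=1, v≡23 (mod 37); (4|37)=+1, (23|37)=-1; sign (−1)^0·+1^1·-1^1 = -1.
(a,b)_17: α=2, u≡5; β=2, v≡14 (mod 17); (5|17)=-1, (14|17)=-1; sign (−1)^0·-1^2·-1^2 = +1.
(a,b)_11: α=-2, u≡5; β=0, v≡4 (mod 11); (5|11)=+1, (4|11)=+1; sign (−1)^0·+1^0·+1^-2 = +1.
(a,b)_41: α=1, u≡3; β=0, v≡18 (mod 41); (3|41)=-1, (18|41)=+1; sign (−1)^0·-1^0·+1^1 = +1.
(a,b)_5: α=-6, u≡3; β=-4, v≡3 (mod 5); (3|5)=-1, (3|5)=-1; sign (−1)^0·-1^-4·-1^-6 = +1.
(a,b)_2: α=6, β=-2; u≡1, v≡7 (mod 8); ε(u)ε(v)=0·1, αω(v)=6·0, βω(u)=-2·0; sum ≡ 0  ⇒  +1.
|Ram(-3244863, 1427127)| = 6, even; anisotropic at {3, 13, 23, 31, 37, 43}.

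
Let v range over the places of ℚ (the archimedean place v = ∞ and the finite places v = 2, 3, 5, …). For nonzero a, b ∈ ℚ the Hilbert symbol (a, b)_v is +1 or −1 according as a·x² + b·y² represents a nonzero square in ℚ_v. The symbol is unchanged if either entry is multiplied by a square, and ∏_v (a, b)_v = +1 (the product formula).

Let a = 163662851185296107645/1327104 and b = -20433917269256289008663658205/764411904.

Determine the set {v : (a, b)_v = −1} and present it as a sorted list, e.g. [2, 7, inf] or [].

Mod squares: a ≡ 5, b ≡ -5159245. Check v ∈ {∞, 2, 3, 5, 7, 11, 13, 17, 19, 23, 29, 41}.
v=2: v_2(a)=-14, v_2(b)=-20; units ≡ 5, 3 (mod 8); ε·ε+αω+βω = 0·1+-14·1+-20·1 ≡ 0  ⇒  (a,b)_2 = +1.
v=7: a=7^2·(≡6), b=7^3·(≡1) mod 7; (6|7)=-1, (1|7)=+1; (−1)^{2·3·3}·(-1)^3·(+1)^2 = -1.
v=3: a=3^-4·(≡2), b=3^-6·(≡2) mod 3; (2|3)=-1, (2|3)=-1; (−1)^{-4·-6·1}·(-1)^-6·(-1)^-4 = +1.
v=11: a=11^4·(≡1), b=11^6·(≡7) mod 11; (1|11)=+1, (7|11)=-1; (−1)^{4·6·5}·(+1)^6·(-1)^4 = +1.
v=23: a=23^2·(≡21), b=23^3·(≡18) mod 23; (21|23)=-1, (18|23)=+1; (−1)^{2·3·11}·(-1)^3·(+1)^2 = -1.
v=17: a=17^0·(≡3), b=17^1·(≡4) mod 17; (3|17)=-1, (4|17)=+1; (−1)^{0·1·8}·(-1)^1·(+1)^0 = -1.
v=41: a=41^2·(≡21), b=41^2·(≡1) mod 41; (21|41)=+1, (1|41)=+1; (−1)^{2·2·20}·(+1)^2·(+1)^2 = +1.
v=5: a=5^1·(≡1), b=5^1·(≡1) mod 5; (1|5)=+1, (1|5)=+1; (−1)^{1·1·2}·(+1)^1·(+1)^1 = +1.
v=29: a=29^2·(≡20), b=29^3·(≡8) mod 29; (20|29)=+1, (8|29)=-1; (−1)^{2·3·14}·(+1)^3·(-1)^2 = +1.
v=13: a=13^2·(≡5), b=13^3·(≡12) mod 13; (5|13)=-1, (12|13)=+1; (−1)^{2·3·6}·(-1)^3·(+1)^2 = -1.
v=19: a=19^2·(≡11), b=19^2·(≡10) mod 19; (11|19)=+1, (10|19)=-1; (−1)^{2·2·9}·(+1)^2·(-1)^2 = +1.
v=∞: 5 > 0 and -5159245 < 0  ⇒  (a,b)_∞ = +1.
Ram(5, -5159245) = {7, 13, 17, 23}; no ℚ_7-point on the conic.

[7, 13, 17, 23]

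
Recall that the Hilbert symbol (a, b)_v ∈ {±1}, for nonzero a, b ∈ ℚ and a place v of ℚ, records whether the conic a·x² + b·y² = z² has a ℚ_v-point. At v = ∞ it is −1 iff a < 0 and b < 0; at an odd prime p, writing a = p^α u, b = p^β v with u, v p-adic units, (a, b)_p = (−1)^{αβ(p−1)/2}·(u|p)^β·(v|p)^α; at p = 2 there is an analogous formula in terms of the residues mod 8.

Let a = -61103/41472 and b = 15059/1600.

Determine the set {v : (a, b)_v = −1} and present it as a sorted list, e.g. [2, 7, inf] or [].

(a, b) ≡ (-2494, 11) mod (ℚ^×)²; places V = {2, 3, 5, 7, 11, 29, 37, 43, ∞}.
(a,b)_5: α=0, u≡1; β=-2, v≡1 (mod 5); (1|5)=+1, (1|5)=+1; sign (−1)^0·+1^-2·+1^0 = +1.
(a,b)_11: α=0, u≡1; β=1, v≡1 (mod 11); (1|11)=+1, (1|11)=+1; sign (−1)^0·+1^1·+1^0 = +1.
(a,b)_2: α=-9, β=-6; u≡1, v≡3 (mod 8); ε(u)ε(v)=0·1, αω(v)=-9·1, βω(u)=-6·0; sum ≡ 1  ⇒  -1.
(a,b)_29: α=1, u≡5; β=0, v≡19 (mod 29); (5|29)=+1, (19|29)=-1; sign (−1)^0·+1^0·-1^1 = -1.
(a,b)_43: α=1, u≡30; β=0, v≡1 (mod 43); (30|43)=-1, (1|43)=+1; sign (−1)^0·-1^0·+1^1 = +1.
(a,b)_37: α=0, u≡18; β=2, v≡30 (mod 37); (18|37)=-1, (30|37)=+1; sign (−1)^0·-1^2·+1^0 = +1.
(a,b)_∞: sgn(-2494)=−, sgn(11)=+, so +1.
(a,b)_3: α=-4, u≡2; β=0, v≡2 (mod 3); (2|3)=-1, (2|3)=-1; sign (−1)^0·-1^0·-1^-4 = +1.
(a,b)_7: α=2, u≡5; β=0, v≡4 (mod 7); (5|7)=-1, (4|7)=+1; sign (−1)^0·-1^0·+1^2 = +1.
Ram(-2494, 11) = {2, 29}; no ℚ_2-point on the conic.

[2, 29]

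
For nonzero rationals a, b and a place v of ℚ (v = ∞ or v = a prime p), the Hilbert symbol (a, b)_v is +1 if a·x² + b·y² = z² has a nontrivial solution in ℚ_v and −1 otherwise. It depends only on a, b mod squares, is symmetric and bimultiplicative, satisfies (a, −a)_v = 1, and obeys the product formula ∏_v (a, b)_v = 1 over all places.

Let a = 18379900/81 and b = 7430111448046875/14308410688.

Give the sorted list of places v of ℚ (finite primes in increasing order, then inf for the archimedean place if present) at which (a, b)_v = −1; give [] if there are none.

Mod squares: a ≡ 31, b ≡ 143871. Check v ∈ {∞, 2, 3, 5, 7, 11, 13, 17, 19, 23, 29, 31}.
v=11: a=11^2·(≡3), b=11^-2·(≡2) mod 11; (3|11)=+1, (2|11)=-1; (−1)^{2·-2·5}·(+1)^-2·(-1)^2 = +1.
v=3: a=3^-4·(≡1), b=3^3·(≡2) mod 3; (1|3)=+1, (2|3)=-1; (−1)^{-4·3·1}·(+1)^3·(-1)^-4 = +1.
v=5: a=5^2·(≡1), b=5^8·(≡4) mod 5; (1|5)=+1, (4|5)=+1; (−1)^{2·8·2}·(+1)^8·(+1)^2 = +1.
v=31: a=31^1·(≡16), b=31^1·(≡12) mod 31; (16|31)=+1, (12|31)=-1; (−1)^{1·1·15}·(+1)^1·(-1)^1 = +1.
v=7: a=7^2·(≡3), b=7^1·(≡1) mod 7; (3|7)=-1, (1|7)=+1; (−1)^{2·1·3}·(-1)^1·(+1)^2 = -1.
v=∞: 31 > 0 and 143871 > 0  ⇒  (a,b)_∞ = +1.
v=13: a=13^0·(≡2), b=13^-3·(≡1) mod 13; (2|13)=-1, (1|13)=+1; (−1)^{0·-3·6}·(-1)^-3·(+1)^0 = -1.
v=23: a=23^0·(≡4), b=23^2·(≡9) mod 23; (4|23)=+1, (9|23)=+1; (−1)^{0·2·11}·(+1)^2·(+1)^0 = +1.
v=2: v_2(a)=2, v_2(b)=-6; units ≡ 7, 7 (mod 8); ε·ε+αω+βω = 1·1+2·0+-6·0 ≡ 1  ⇒  (a,b)_2 = -1.
v=19: a=19^0·(≡12), b=19^2·(≡12) mod 19; (12|19)=-1, (12|19)=-1; (−1)^{0·2·9}·(-1)^2·(-1)^0 = +1.
v=29: a=29^0·(≡21), b=29^-2·(≡3) mod 29; (21|29)=-1, (3|29)=-1; (−1)^{0·-2·14}·(-1)^-2·(-1)^0 = +1.
v=17: a=17^0·(≡6), b=17^1·(≡3) mod 17; (6|17)=-1, (3|17)=-1; (−1)^{0·1·8}·(-1)^1·(-1)^0 = -1.
Ram(31, 143871) = {2, 7, 13, 17}; no ℚ_2-point on the conic.

[2, 7, 13, 17]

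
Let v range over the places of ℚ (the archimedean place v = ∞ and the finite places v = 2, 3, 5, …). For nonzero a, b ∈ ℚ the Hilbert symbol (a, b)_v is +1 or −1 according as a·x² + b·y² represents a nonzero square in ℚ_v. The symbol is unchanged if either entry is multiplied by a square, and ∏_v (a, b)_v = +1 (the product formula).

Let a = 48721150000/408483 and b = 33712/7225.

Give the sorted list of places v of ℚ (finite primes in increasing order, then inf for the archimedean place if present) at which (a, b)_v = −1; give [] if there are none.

(a, b) ≡ (7905, 43) mod (ℚ^×)²; places V = {2, 3, 5, 7, 17, 31, 41, 43, ∞}.
(a,b)_7: α=0, u≡1; β=2, v≡2 (mod 7); (1|7)=+1, (2|7)=+1; sign (−1)^0·+1^2·+1^0 = +1.
(a,b)_17: α=1, u≡10; β=-2, v≡15 (mod 17); (10|17)=-1, (15|17)=+1; sign (−1)^0·-1^-2·+1^1 = +1.
(a,b)_5: α=5, u≡1; β=-2, v≡3 (mod 5); (1|5)=+1, (3|5)=-1; sign (−1)^0·+1^-2·-1^5 = -1.
(a,b)_43: α=2, u≡21; β=1, v≡10 (mod 43); (21|43)=+1, (10|43)=+1; sign (−1)^0·+1^1·+1^2 = +1.
(a,b)_∞: sgn(7905)=+, sgn(43)=+, so +1.
(a,b)_3: α=-5, u≡1; β=0, v≡1 (mod 3); (1|3)=+1, (1|3)=+1; sign (−1)^0·+1^0·+1^-5 = +1.
(a,b)_41: α=-2, u≡4; β=0, v≡33 (mod 41); (4|41)=+1, (33|41)=+1; sign (−1)^0·+1^0·+1^-2 = +1.
(a,b)_2: α=4, β=4; u≡1, v≡3 (mod 8); ε(u)ε(v)=0·1, αω(v)=4·1, βω(u)=4·0; sum ≡ 0  ⇒  +1.
(a,b)_31: α=1, u≡7; β=0, v≡23 (mod 31); (7|31)=+1, (23|31)=-1; sign (−1)^0·+1^0·-1^1 = -1.
Ram(7905, 43) = {5, 31}; no ℚ_5-point on the conic.

[5, 31]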